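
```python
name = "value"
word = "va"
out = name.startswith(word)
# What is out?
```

Trace:
`name = "value"` → name = 'value'
`word = "va"` → word = 'va'
`out = name.startswith(word)` → out = True
So out = True

Answer: True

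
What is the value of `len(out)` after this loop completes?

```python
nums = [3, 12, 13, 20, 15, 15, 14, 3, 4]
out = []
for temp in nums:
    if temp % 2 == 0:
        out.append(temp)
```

Count even numbers in [3, 12, 13, 20, 15, 15, 14, 3, 4]
`out` takes the values: [] → [12] → [12, 20] → [12, 20, 14] → [12, 20, 14, 4]
So `len(out)` = 4

Answer: 4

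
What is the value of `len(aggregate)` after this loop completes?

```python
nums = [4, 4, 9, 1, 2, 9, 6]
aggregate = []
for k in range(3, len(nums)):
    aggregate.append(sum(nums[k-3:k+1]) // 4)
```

Number of 4-element averages
`aggregate` takes the values: [] → [4] → [4, 4] → [4, 4, 5] → [4, 4, 5, 4]
So `len(aggregate)` = 4

Answer: 4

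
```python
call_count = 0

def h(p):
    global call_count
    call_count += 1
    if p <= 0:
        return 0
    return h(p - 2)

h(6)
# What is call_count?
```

Linear recursion stepping by 2: 4 calls from p=6 down to ≤0.

Answer: 4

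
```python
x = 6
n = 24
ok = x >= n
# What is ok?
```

Trace:
`x = 6` → x = 6
`n = 24` → n = 24
`ok = x >= n` → ok = False
So ok = False

Answer: False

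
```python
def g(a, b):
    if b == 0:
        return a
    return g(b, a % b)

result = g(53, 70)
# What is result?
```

g(53, 70) -> g(70, 53) -> g(53, 17) -> g(17, 2) -> g(2, 1) -> g(1, 0) -> 1

Answer: 1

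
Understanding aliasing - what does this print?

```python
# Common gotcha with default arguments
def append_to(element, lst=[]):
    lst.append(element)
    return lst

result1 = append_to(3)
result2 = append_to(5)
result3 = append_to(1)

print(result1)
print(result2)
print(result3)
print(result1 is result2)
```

Key concept: mutable default argument gotcha.
Step by step:
`result1 = append_to(3)` → result1 = [3]
`result2 = append_to(5)` → result1 = [3, 5] (same object as result2); result2 = [3, 5] (same object as result1)
`result3 = append_to(1)` → result1 = [3, 5, 1] (same object as result2, result3); result2 = [3, 5, 1] (same object as result1, result3); result3 = [3, 5, 1] (same object as result1, result2)
`print(result1)` → prints [3, 5, 1]
`print(result2)` → prints [3, 5, 1]
`print(result3)` → prints [3, 5, 1]
`print(result1 is result2)` → prints True

Answer:
[3, 5, 1]
[3, 5, 1]
[3, 5, 1]
True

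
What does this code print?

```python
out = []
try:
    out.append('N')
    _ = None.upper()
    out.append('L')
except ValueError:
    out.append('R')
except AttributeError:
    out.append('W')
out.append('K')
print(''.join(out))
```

Execution trace: 'N' (try body) → 'W' (except AttributeError) → 'K' (after the try/except). Output: NWK

Answer: NWK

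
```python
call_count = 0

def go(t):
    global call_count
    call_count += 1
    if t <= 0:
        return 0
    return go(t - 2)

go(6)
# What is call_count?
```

Linear recursion stepping by 2: 4 calls from t=6 down to ≤0.

Answer: 4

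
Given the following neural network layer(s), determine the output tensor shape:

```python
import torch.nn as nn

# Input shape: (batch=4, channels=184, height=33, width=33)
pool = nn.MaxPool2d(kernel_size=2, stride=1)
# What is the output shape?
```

Input: (4, 184, 33, 33) -> Output: (4, 184, 32, 32)

Answer: (4, 184, 32, 32)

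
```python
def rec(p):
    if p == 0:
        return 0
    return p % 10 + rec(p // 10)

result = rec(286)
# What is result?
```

Sum of digits of 286: 6 + 8 + 2 = 16

Answer: 16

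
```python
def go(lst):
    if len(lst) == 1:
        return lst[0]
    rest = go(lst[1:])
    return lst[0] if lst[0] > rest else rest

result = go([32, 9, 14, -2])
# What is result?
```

Recursive max over [32, 9, 14, -2] = 32

Answer: 32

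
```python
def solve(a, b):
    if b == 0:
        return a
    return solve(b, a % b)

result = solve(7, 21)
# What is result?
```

solve(7, 21) -> solve(21, 7) -> solve(7, 0) -> 7

Answer: 7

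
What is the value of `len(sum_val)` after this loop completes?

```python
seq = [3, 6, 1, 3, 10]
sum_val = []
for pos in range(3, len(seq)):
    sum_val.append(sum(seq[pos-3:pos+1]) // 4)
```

Number of 4-element averages
`sum_val` takes the values: [] → [3] → [3, 5]
So `len(sum_val)` = 2

Answer: 2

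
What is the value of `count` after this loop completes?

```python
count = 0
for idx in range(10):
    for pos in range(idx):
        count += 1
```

Triangle number: 0+1+2+...+9
`count` takes the values: 0 → 1 → 2 → 3 → 4 → 5 → 6 → 7 → 8 → 9 → 10 → 11 → 12 → 13 → 14 → 15 → 16 → 17 → 18 → 19 → 20 → 21 → 22 → 23 → 24 → 25 → 26 → 27 → 28 → 29 → … → 41 → 42 → 43 → 44 → 45

Answer: 45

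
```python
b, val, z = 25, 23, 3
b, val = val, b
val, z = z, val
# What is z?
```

Trace:
`b, val, z = 25, 23, 3` → b = 25; val = 23; z = 3
`b, val = val, b` → b = 23; val = 25
`val, z = z, val` → val = 3; z = 25
So z = 25

Answer: 25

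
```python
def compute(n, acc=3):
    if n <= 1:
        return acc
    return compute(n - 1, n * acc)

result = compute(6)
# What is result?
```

Accumulator trace (n, acc): (6, 3) -> (5, 18) -> (4, 90) -> (3, 360) -> (2, 1080) -> (1, 2160) -> return 2160

Answer: 2160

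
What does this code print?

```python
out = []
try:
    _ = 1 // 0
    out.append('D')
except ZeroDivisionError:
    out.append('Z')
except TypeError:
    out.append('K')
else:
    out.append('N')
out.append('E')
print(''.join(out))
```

Execution trace: 'Z' (except ZeroDivisionError) → 'E' (after the try/except). Output: ZE

Answer: ZE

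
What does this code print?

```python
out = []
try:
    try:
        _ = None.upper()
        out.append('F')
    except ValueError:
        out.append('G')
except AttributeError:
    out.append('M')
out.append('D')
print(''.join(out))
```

Execution trace: 'M' (outer except AttributeError) → 'D' (after the try/except). Output: MD

Answer: MD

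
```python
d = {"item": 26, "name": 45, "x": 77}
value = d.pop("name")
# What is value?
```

Trace:
`d = {"item": 26, "name": 45, "x": 77}` → d = {'item': 26, 'name': 45, 'x': 77}
`value = d.pop("name")` → d = {'item': 26, 'x': 77}; value = 45
So value = 45

Answer: 45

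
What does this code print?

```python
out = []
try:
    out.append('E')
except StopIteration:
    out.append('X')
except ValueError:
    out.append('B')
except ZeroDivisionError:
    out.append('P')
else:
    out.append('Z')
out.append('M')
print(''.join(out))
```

Execution trace: 'E' (try body, no exception) → 'Z' (else) → 'M' (after the try/except). Output: EZM

Answer: EZM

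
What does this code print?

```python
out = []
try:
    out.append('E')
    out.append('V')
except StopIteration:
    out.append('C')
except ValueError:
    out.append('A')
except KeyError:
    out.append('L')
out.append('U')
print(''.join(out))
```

Execution trace: 'E' (try body) → 'V' (try body, no exception) → 'U' (after the try/except). Output: EVU

Answer: EVU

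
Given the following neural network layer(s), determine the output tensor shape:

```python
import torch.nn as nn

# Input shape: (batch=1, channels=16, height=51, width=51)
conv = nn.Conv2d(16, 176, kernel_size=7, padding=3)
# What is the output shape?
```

Input: (1, 16, 51, 51) -> Output: (1, 176, 51, 51)

Answer: (1, 176, 51, 51)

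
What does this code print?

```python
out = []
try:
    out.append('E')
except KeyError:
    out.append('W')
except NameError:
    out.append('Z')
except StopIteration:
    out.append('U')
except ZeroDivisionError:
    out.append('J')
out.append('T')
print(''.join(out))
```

Execution trace: 'E' (try body, no exception) → 'T' (after the try/except). Output: ET

Answer: ET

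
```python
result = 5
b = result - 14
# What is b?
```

Trace:
`result = 5` → result = 5
`b = result - 14` → b = -9
So b = -9

Answer: -9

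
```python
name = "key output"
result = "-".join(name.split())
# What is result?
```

Trace:
`name = "key output"` → name = 'key output'
`result = "-".join(name.split())` → result = 'key-output'
So result = 'key-output'

Answer: 'key-output'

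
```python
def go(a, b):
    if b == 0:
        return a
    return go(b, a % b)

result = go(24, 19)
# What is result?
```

go(24, 19) -> go(19, 5) -> go(5, 4) -> go(4, 1) -> go(1, 0) -> 1

Answer: 1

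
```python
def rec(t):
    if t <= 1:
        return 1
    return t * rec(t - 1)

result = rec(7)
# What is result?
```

rec(7) = 7 * 6 * 5 * 4 * 3 * 2 * 1 = 5040

Answer: 5040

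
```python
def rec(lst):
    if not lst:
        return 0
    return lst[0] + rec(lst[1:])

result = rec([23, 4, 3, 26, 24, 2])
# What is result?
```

23 + 4 + 3 + 26 + 24 + 2 + 0 = 82

Answer: 82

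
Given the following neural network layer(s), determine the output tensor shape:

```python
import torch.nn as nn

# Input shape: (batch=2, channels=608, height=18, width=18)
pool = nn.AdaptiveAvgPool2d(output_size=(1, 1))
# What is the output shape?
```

Input: (2, 608, 18, 18) -> Output: (2, 608, 1, 1)

Answer: (2, 608, 1, 1)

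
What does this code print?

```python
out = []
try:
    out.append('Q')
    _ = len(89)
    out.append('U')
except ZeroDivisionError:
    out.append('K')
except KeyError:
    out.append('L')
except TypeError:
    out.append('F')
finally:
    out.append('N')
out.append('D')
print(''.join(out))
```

Execution trace: 'Q' (try body) → 'F' (except TypeError) → 'N' (finally) → 'D' (after the try/except). Output: QFND

Answer: QFND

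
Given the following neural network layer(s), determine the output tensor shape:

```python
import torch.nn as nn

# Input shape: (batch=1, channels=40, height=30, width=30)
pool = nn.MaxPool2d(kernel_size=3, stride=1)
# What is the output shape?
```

Input: (1, 40, 30, 30) -> Output: (1, 40, 28, 28)

Answer: (1, 40, 28, 28)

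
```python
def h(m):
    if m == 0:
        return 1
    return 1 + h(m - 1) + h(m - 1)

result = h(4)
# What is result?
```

h(m) = 1 + 2·h(m-1), h(0)=1. Closed form: (1+1)·2^4 - 1 = 31.

Answer: 31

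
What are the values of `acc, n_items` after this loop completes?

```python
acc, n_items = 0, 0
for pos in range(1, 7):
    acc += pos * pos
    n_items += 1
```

Sum of squares and count
`acc, n_items` takes the values: (0, 0) → (1, 0) → (1, 1) → (5, 1) → (5, 2) → (14, 2) → (14, 3) → (30, 3) → (30, 4) → (55, 4) → (55, 5) → (91, 5) → (91, 6)

Answer: 91, 6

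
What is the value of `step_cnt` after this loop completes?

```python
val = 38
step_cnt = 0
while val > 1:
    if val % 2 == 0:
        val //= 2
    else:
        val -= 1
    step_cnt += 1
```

Steps to reduce 38 to 1
`step_cnt` takes the values: 0 → 1 → 2 → 3 → 4 → 5 → 6 → 7

Answer: 7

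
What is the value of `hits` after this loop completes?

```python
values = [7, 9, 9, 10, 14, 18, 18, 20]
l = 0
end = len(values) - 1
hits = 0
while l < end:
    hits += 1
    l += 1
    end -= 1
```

Iterations until pointers meet (list length 8)
`hits` takes the values: 0 → 1 → 2 → 3 → 4

Answer: 4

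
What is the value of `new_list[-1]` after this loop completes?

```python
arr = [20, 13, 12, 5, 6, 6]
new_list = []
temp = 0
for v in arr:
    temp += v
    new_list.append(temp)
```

Cumulative sum ends at 62
`new_list` takes the values: [] → [20] → [20, 33] → [20, 33, 45] → [20, 33, 45, 50] → [20, 33, 45, 50, 56] → [20, 33, 45, 50, 56, 62]
So `new_list[-1]` = 62

Answer: 62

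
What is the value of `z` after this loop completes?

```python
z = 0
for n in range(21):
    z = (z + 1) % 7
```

Increment mod 7, 21 times = 0
`z` takes the values: 0 → 1 → 2 → 3 → 4 → 5 → 6 → 0 → 1 → 2 → 3 → 4 → 5 → 6 → 0 → 1 → 2 → 3 → 4 → 5 → 6 → 0

Answer: 0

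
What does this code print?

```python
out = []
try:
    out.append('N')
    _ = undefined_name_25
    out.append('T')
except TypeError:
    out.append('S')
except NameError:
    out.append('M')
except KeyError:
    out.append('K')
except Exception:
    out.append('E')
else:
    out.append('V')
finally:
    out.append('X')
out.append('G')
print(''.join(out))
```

Execution trace: 'N' (try body) → 'M' (except NameError) → 'X' (finally) → 'G' (after the try/except). Output: NMXG

Answer: NMXG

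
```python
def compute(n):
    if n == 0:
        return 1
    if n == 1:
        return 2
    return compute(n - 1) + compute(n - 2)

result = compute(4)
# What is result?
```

Build up from base cases: compute(0)=1, compute(1)=2, compute(2)=3, compute(3)=5, compute(4)=8

Answer: 8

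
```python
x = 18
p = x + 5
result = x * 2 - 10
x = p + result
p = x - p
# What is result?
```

Trace:
`x = 18` → x = 18
`p = x + 5` → p = 23
`result = x * 2 - 10` → result = 26
`x = p + result` → x = 49
`p = x - p` → p = 26
So result = 26

Answer: 26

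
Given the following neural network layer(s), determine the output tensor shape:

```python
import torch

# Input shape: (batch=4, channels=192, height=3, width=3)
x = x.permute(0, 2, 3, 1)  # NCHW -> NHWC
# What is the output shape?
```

Input: (4, 192, 3, 3) -> Output: (4, 3, 3, 192)

Answer: (4, 3, 3, 192)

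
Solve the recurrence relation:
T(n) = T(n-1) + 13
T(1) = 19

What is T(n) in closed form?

Unrolling: T(n) = T(1) + 13·(n-1) = 19 + 13(n-1) = 13n + 6.

Answer: T(n) = 13n + 6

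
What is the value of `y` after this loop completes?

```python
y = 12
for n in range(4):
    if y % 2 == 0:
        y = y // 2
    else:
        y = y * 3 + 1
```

Collatz-style transformation from 12
`y` takes the values: 12 → 6 → 3 → 10 → 5

Answer: 5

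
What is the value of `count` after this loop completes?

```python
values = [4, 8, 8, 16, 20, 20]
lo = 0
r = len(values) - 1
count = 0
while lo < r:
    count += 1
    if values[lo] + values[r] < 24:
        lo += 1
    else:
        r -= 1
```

Steps to find pair summing to 24
`count` takes the values: 0 → 1 → 2 → 3 → 4 → 5

Answer: 5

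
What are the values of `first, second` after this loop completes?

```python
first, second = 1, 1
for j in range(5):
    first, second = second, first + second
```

Fibonacci: after 5 iterations
`first, second` takes the values: (1, 1) → (1, 2) → (2, 3) → (3, 5) → (5, 8) → (8, 13)

Answer: 8, 13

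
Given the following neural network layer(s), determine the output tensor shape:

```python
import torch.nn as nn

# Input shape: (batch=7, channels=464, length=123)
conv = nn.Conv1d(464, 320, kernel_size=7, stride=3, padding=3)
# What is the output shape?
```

Input: (7, 464, 123) -> Output: (7, 320, 41)

Answer: (7, 320, 41)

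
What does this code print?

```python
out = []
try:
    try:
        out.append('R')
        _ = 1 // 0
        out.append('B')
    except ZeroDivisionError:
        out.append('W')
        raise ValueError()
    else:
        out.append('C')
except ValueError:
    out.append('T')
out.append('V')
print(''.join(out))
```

Execution trace: 'R' (try body) → 'W' (except ZeroDivisionError) → 'T' (outer except ValueError) → 'V' (after the try/except). Output: RWTV

Answer: RWTV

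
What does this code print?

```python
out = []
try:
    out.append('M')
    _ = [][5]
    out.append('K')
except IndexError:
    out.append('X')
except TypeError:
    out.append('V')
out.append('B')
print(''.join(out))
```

Execution trace: 'M' (try body) → 'X' (except IndexError) → 'B' (after the try/except). Output: MXB

Answer: MXB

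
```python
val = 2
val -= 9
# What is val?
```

Trace:
`val = 2` → val = 2
`val -= 9` → val = -7
So val = -7

Answer: -7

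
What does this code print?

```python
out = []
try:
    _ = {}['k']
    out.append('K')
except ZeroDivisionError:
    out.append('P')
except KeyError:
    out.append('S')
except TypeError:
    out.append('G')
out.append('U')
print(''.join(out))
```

Execution trace: 'S' (except KeyError) → 'U' (after the try/except). Output: SU

Answer: SU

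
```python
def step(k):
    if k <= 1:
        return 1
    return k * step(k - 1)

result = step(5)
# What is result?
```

step(5) = 5 * 4 * 3 * 2 * 1 = 120

Answer: 120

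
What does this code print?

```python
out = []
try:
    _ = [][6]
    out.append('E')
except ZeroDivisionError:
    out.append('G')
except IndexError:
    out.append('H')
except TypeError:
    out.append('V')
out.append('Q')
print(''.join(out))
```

Execution trace: 'H' (except IndexError) → 'Q' (after the try/except). Output: HQ

Answer: HQ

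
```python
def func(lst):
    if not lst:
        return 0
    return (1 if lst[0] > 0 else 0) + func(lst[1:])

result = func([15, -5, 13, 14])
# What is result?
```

Count of positive elements in [15, -5, 13, 14] = 3

Answer: 3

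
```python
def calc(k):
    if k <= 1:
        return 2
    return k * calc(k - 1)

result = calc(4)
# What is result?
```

calc(4) = 4 * 3 * 2 * 2 = 48

Answer: 48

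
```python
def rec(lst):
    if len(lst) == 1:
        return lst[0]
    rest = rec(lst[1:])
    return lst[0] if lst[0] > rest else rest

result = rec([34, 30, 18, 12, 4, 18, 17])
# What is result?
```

Recursive max over [34, 30, 18, 12, 4, 18, 17] = 34

Answer: 34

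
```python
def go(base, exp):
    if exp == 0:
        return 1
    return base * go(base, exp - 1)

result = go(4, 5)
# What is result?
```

go(4, 5) = 4 * 4 * 4 * 4 * 4 = 1024

Answer: 1024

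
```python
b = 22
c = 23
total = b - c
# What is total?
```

Trace:
`b = 22` → b = 22
`c = 23` → c = 23
`total = b - c` → total = -1
So total = -1

Answer: -1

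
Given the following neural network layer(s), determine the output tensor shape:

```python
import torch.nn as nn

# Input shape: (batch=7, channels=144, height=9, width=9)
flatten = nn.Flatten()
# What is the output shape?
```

Input: (7, 144, 9, 9) -> Output: (7, 11664)

Answer: (7, 11664)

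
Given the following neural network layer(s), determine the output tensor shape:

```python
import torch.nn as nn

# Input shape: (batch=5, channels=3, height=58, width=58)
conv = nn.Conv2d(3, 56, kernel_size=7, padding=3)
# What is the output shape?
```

Input: (5, 3, 58, 58) -> Output: (5, 56, 58, 58)

Answer: (5, 56, 58, 58)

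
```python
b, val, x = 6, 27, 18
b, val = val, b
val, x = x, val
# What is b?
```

Trace:
`b, val, x = 6, 27, 18` → b = 6; val = 27; x = 18
`b, val = val, b` → b = 27; val = 6
`val, x = x, val` → val = 18; x = 6
So b = 27

Answer: 27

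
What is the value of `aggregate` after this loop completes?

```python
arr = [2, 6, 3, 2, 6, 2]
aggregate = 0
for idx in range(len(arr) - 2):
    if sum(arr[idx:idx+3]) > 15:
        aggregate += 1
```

Count windows with sum > 15
`aggregate` takes the values: 0

Answer: 0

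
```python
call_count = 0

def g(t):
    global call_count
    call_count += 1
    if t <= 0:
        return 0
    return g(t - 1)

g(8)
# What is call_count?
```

Linear recursion stepping by 1: 9 calls from t=8 down to ≤0.

Answer: 9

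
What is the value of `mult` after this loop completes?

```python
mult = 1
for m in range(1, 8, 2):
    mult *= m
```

Product of 1, 3, 5, ... up to 7
`mult` takes the values: 1 → 3 → 15 → 105

Answer: 105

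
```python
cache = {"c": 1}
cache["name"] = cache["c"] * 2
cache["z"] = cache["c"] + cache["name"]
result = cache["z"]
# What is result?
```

Trace:
`cache = {"c": 1}` → cache = {'c': 1}
`cache["name"] = cache["c"] * 2` → cache = {'c': 1, 'name': 2}
`cache["z"] = cache["c"] + cache["name"]` → cache = {'c': 1, 'name': 2, 'z': 3}
`result = cache["z"]` → result = 3
So result = 3

Answer: 3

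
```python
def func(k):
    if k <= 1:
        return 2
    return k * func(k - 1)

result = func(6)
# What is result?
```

func(6) = 6 * 5 * 4 * 3 * 2 * 2 = 1440

Answer: 1440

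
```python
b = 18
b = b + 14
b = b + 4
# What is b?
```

Trace:
`b = 18` → b = 18
`b = b + 14` → b = 32
`b = b + 4` → b = 36
So b = 36

Answer: 36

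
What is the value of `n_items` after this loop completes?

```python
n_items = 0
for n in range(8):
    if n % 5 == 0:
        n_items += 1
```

Count numbers divisible by 5 in range(8)
`n_items` takes the values: 0 → 1 → 2

Answer: 2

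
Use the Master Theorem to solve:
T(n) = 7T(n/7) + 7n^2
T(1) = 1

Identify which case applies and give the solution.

a=7, b=7, f(n)=7n^2. log_7(7) = 1. Since c=2 > 1 and the regularity condition holds (7(n/7)^2 = (7/7^2)n^2 with 7/7^2 < 1), Case 3 applies: T(n) = Θ(f(n)) = O(n^2).

Answer: O(n^2) - Case 3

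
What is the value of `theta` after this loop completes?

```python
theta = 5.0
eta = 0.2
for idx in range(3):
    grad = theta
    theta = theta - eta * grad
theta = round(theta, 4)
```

Gradient descent: w = 5.0 * (1 - 0.2)^3
`theta` takes the values: 5.0 → 4.0 → 3.2 → 2.56

Answer: 2.56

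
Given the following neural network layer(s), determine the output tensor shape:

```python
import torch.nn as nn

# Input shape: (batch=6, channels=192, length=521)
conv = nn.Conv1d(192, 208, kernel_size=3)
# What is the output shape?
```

Input: (6, 192, 521) -> Output: (6, 208, 519)

Answer: (6, 208, 519)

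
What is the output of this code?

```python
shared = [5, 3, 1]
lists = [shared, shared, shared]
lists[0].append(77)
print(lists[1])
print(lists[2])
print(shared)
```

Key concept: list of same reference.
Step by step:
`shared = [5, 3, 1]` → shared = [5, 3, 1]
`lists = [shared, shared, shared]` → lists = [[5, 3, 1], [5, 3, 1], [5, 3, 1]]
`lists[0].append(77)` → shared = [5, 3, 1, 77]; lists = [[5, 3, 1, 77], [5, 3, 1, 77], [5, 3, 1, 77]]
`print(lists[1])` → prints [5, 3, 1, 77]
`print(lists[2])` → prints [5, 3, 1, 77]
`print(shared)` → prints [5, 3, 1, 77]

Answer:
[5, 3, 1, 77]
[5, 3, 1, 77]
[5, 3, 1, 77]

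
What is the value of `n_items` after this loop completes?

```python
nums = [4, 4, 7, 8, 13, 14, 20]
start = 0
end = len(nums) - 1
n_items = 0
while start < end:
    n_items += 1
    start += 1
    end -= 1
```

Iterations until pointers meet (list length 7)
`n_items` takes the values: 0 → 1 → 2 → 3

Answer: 3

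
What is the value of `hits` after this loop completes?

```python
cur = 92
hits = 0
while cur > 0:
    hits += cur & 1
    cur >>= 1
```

Count set bits in 92 (binary: 0b1011100)
`hits` takes the values: 0 → 1 → 2 → 3 → 4

Answer: 4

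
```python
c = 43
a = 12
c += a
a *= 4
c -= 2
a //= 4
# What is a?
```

Trace:
`c = 43` → c = 43
`a = 12` → a = 12
`c += a` → c = 55
`a *= 4` → a = 48
`c -= 2` → c = 53
`a //= 4` → a = 12
So a = 12

Answer: 12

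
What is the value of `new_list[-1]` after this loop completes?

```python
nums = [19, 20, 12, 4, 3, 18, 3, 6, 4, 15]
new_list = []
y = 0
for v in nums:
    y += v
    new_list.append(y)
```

Cumulative sum ends at 104
`new_list` takes the values: [] → [19] → [19, 39] → [19, 39, 51] → [19, 39, 51, 55] → [19, 39, 51, 55, 58] → [19, 39, 51, 55, 58, 76] → [19, 39, 51, 55, 58, 76, 79] → [19, 39, 51, 55, 58, 76, 79, 85] → [19, 39, 51, 55, 58, 76, 79, 85, 89] → [19, 39, 51, 55, 58, 76, 79, 85, 89, 104]
So `new_list[-1]` = 104

Answer: 104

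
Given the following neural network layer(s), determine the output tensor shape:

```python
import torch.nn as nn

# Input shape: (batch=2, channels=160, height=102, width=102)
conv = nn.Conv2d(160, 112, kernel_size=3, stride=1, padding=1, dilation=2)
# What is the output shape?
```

Input: (2, 160, 102, 102) -> Output: (2, 112, 100, 100)

Answer: (2, 112, 100, 100)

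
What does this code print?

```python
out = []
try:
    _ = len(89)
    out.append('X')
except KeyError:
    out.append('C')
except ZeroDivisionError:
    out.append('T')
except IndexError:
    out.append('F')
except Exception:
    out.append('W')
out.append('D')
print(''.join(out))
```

Execution trace: 'W' (except Exception) → 'D' (after the try/except). Output: WD

Answer: WD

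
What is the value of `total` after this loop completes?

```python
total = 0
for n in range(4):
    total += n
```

Sum of 0 to 3 = 6
`total` takes the values: 0 → 1 → 3 → 6

Answer: 6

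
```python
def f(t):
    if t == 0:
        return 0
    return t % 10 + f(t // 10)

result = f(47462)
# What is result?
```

Sum of digits of 47462: 2 + 6 + 4 + 7 + 4 = 23

Answer: 23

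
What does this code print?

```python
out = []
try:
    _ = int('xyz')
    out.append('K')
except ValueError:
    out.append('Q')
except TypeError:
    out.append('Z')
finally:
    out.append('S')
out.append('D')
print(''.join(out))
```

Execution trace: 'Q' (except ValueError) → 'S' (finally) → 'D' (after the try/except). Output: QSD

Answer: QSD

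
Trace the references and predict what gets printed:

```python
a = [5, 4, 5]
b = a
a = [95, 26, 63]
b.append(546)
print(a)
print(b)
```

Key concept: rebinding vs mutation: a is rebound to a new list, b still points at the original.
Step by step:
`a = [5, 4, 5]` → a = [5, 4, 5]
`b = a` → b = [5, 4, 5] (same object as a)
`a = [95, 26, 63]` → a = [95, 26, 63]
`b.append(546)` → b = [5, 4, 5, 546]
`print(a)` → prints [95, 26, 63]
`print(b)` → prints [5, 4, 5, 546]

Answer:
[95, 26, 63]
[5, 4, 5, 546]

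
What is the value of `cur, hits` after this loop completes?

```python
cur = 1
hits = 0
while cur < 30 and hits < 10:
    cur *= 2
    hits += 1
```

Double until >= 30 or 10 iterations
`cur, hits` takes the values: (1, 0) → (2, 0) → (2, 1) → (4, 1) → (4, 2) → (8, 2) → (8, 3) → (16, 3) → (16, 4) → (32, 4) → (32, 5)

Answer: 32, 5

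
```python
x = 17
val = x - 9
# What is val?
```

Trace:
`x = 17` → x = 17
`val = x - 9` → val = 8
So val = 8

Answer: 8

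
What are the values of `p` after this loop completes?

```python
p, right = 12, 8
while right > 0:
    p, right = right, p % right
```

GCD of 12 and 8
`p` takes the values: 12 → 8 → 4

Answer: 4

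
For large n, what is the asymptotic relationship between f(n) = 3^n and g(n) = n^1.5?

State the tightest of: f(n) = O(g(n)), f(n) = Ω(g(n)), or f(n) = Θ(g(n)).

3^n vs n^1.5: f(n) = Ω(g(n)) but not O(g(n)) — 3^n grows strictly faster than n^1.5.

Answer: f(n) = Ω(g(n)) but not O(g(n)) — 3^n grows strictly faster than n^1.5.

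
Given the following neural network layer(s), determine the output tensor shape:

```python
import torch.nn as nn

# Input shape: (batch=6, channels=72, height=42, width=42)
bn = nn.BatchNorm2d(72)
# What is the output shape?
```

Input: (6, 72, 42, 42) -> Output: (6, 72, 42, 42)

Answer: (6, 72, 42, 42)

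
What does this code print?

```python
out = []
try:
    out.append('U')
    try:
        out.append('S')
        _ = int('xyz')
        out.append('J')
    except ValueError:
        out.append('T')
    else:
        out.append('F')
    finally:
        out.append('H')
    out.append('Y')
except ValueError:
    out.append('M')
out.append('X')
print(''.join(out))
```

Execution trace: 'U' (try body) → 'S' (inner try body) → 'T' (inner except ValueError) → 'H' (inner finally) → 'Y' (try body, no exception) → 'X' (after the try/except). Output: USTHYX

Answer: USTHYX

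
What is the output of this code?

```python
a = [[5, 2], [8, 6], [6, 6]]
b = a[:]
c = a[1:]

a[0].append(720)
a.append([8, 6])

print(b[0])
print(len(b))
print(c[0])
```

Key concept: slice with nested mutation.
Step by step:
`a = [[5, 2], [8, 6], [6, 6]]` → a = [[5, 2], [8, 6], [6, 6]]
`b = a[:]` → b = [[5, 2], [8, 6], [6, 6]]
`c = a[1:]` → c = [[8, 6], [6, 6]]
`a[0].append(720)` → a = [[5, 2, 720], [8, 6], [6, 6]]; b = [[5, 2, 720], [8, 6], [6, 6]]
`a.append([8, 6])` → a = [[5, 2, 720], [8, 6], [6, 6], [8, 6]]
`print(b[0])` → prints [5, 2, 720]
`print(len(b))` → prints 3
`print(c[0])` → prints [8, 6]

Answer:
[5, 2, 720]
3
[8, 6]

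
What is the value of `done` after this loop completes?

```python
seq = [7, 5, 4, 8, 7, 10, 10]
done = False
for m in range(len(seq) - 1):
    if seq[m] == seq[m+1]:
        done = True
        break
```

Check consecutive duplicates in [7, 5, 4, 8, 7, 10, 10]
`done` takes the values: False → True

Answer: True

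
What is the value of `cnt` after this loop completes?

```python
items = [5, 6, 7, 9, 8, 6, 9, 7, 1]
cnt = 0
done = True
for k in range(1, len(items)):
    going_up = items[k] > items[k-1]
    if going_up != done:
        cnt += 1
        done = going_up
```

Count direction changes in [5, 6, 7, 9, 8, 6, 9, 7, 1]
`cnt` takes the values: 0 → 1 → 2 → 3

Answer: 3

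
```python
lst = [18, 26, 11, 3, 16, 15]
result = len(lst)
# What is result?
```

Trace:
`lst = [18, 26, 11, 3, 16, 15]` → lst = [18, 26, 11, 3, 16, 15]
`result = len(lst)` → result = 6
So result = 6

Answer: 6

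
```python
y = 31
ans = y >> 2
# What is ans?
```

Trace:
`y = 31` → y = 31
`ans = y >> 2` → ans = 7
So ans = 7

Answer: 7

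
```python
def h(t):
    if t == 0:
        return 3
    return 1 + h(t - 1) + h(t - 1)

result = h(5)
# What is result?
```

h(t) = 1 + 2·h(t-1), h(0)=3. Closed form: (3+1)·2^5 - 1 = 127.

Answer: 127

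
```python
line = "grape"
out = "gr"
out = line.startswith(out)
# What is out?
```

Trace:
`line = "grape"` → line = 'grape'
`out = "gr"` → out = 'gr'
`out = line.startswith(out)` → out = True
So out = True

Answer: True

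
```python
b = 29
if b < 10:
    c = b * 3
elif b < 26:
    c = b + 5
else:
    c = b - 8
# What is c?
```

Trace:
`b = 29` → b = 29
`if b < 10: ...` → b < 10 is False, b < 26 is False, take else branch → c = 21
So c = 21

Answer: 21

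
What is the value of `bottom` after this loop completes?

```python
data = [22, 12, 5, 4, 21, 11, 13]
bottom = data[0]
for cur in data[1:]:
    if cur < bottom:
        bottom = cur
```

Minimum of [22, 12, 5, 4, 21, 11, 13]
`bottom` takes the values: 22 → 12 → 5 → 4

Answer: 4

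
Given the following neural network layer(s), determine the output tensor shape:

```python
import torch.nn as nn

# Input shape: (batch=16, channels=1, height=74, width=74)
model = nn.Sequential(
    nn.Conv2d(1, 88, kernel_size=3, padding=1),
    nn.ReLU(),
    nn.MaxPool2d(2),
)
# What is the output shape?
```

Input: (16, 1, 74, 74) -> after Conv2d: (16, 88, 74, 74) -> after ReLU: (16, 88, 74, 74) -> Output: (16, 88, 37, 37)

Answer: (16, 88, 37, 37)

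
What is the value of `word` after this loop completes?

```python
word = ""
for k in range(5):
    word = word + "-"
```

Repeat '-' 5 times
`word` takes the values: "" → "-" → "--" → "---" → "----" → "-----"

Answer: "-----"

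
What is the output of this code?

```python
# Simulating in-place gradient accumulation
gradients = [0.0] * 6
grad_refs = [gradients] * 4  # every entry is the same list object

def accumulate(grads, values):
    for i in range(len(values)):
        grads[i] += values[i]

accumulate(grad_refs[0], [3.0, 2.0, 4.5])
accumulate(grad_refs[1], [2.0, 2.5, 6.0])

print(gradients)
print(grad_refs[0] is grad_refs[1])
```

Key concept: gradient accumulation aliasing.
Step by step:
`gradients = [0.0] * 6` → gradients = [0.0, 0.0, 0.0, 0.0, 0.0, 0.0]
`grad_refs = [gradients] * 4` → grad_refs = [[0.0, 0.0, 0.0, 0.0, 0.0, 0.0], [0.0, 0.0, 0.0, 0.0, 0.0, 0.0], [0.0, 0.0, 0.0, 0.0, 0.0, 0.0], [0.0, 0.0, 0.0, 0.0, 0.0, 0.0]]
`accumulate(grad_refs[0], [3.0, 2.0, 4.5])` → gradients = [3.0, 2.0, 4.5, 0.0, 0.0, 0.0]; grad_refs = [[3.0, 2.0, 4.5, 0.0, 0.0, 0.0], [3.0, 2.0, 4.5, 0.0, 0.0, 0.0], [3.0, 2.0, 4.5, 0.0, 0.0, 0.0], [3.0, 2.0, 4.5, 0.0, 0.0, 0.0]]
`accumulate(grad_refs[1], [2.0, 2.5, 6.0])` → gradients = [5.0, 4.5, 10.5, 0.0, 0.0, 0.0]; grad_refs = [[5.0, 4.5, 10.5, 0.0, 0.0, 0.0], [5.0, 4.5, 10.5, 0.0, 0.0, 0.0], [5.0, 4.5, 10.5, 0.0, 0.0, 0.0], [5.0, 4.5, 10.5, 0.0, 0.0, 0.0]]
`print(gradients)` → prints [5.0, 4.5, 10.5, 0.0, 0.0, 0.0]
`print(grad_refs[0] is grad_refs[1])` → prints True

Answer:
[5.0, 4.5, 10.5, 0.0, 0.0, 0.0]
True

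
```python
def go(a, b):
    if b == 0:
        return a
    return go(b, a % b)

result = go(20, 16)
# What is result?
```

go(20, 16) -> go(16, 4) -> go(4, 0) -> 4

Answer: 4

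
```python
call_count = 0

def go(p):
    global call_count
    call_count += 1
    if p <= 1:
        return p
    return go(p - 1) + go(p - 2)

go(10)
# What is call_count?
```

Calls(p) = 1 + Calls(p-1) + Calls(p-2); Calls(0)=Calls(1)=1. For p=10 this gives 177.

Answer: 177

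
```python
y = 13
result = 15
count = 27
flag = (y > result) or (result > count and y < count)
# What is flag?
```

Trace:
`y = 13` → y = 13
`result = 15` → result = 15
`count = 27` → count = 27
`flag = (y > result) or (result > count and y < count)` → flag = False
So flag = False

Answer: False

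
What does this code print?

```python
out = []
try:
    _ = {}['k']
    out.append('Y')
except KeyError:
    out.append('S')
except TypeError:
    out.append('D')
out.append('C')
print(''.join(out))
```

Execution trace: 'S' (except KeyError) → 'C' (after the try/except). Output: SC

Answer: SC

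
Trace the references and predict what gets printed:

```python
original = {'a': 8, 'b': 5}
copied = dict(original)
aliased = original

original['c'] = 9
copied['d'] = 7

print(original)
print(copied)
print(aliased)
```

Key concept: dict() creates copy, assignment creates alias.
Step by step:
`original = {'a': 8, 'b': 5}` → original = {'a': 8, 'b': 5}
`copied = dict(original)` → copied = {'a': 8, 'b': 5}
`aliased = original` → aliased = {'a': 8, 'b': 5} (same object as original)
`original['c'] = 9` → original = {'a': 8, 'b': 5, 'c': 9} (same object as aliased); aliased = {'a': 8, 'b': 5, 'c': 9} (same object as original)
`copied['d'] = 7` → copied = {'a': 8, 'b': 5, 'd': 7}
`print(original)` → prints {'a': 8, 'b': 5, 'c': 9}
`print(copied)` → prints {'a': 8, 'b': 5, 'd': 7}
`print(aliased)` → prints {'a': 8, 'b': 5, 'c': 9}

Answer:
{'a': 8, 'b': 5, 'c': 9}
{'a': 8, 'b': 5, 'd': 7}
{'a': 8, 'b': 5, 'c': 9}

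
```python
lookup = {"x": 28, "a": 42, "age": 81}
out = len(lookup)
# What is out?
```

Trace:
`lookup = {"x": 28, "a": 42, "age": 81}` → lookup = {'x': 28, 'a': 42, 'age': 81}
`out = len(lookup)` → out = 3
So out = 3

Answer: 3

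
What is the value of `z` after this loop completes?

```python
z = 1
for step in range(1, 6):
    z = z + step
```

Start at 1, add 1 through 5
`z` takes the values: 1 → 2 → 4 → 7 → 11 → 16

Answer: 16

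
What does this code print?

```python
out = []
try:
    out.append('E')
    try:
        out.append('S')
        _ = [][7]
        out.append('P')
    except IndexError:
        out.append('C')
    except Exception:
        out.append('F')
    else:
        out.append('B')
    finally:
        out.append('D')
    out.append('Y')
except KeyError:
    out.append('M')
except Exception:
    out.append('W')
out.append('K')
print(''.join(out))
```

Execution trace: 'E' (try body) → 'S' (inner try body) → 'C' (inner except IndexError) → 'D' (inner finally) → 'Y' (try body, no exception) → 'K' (after the try/except). Output: ESCDYK

Answer: ESCDYK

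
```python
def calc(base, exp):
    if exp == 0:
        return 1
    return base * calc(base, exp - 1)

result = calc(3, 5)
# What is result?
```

calc(3, 5) = 3 * 3 * 3 * 3 * 3 = 243

Answer: 243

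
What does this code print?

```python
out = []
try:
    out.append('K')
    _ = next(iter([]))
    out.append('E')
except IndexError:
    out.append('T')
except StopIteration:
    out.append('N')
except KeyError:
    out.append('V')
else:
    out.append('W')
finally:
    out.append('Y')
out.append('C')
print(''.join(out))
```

Execution trace: 'K' (try body) → 'N' (except StopIteration) → 'Y' (finally) → 'C' (after the try/except). Output: KNYC

Answer: KNYC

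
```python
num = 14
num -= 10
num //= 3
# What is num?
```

Trace:
`num = 14` → num = 14
`num -= 10` → num = 4
`num //= 3` → num = 1
So num = 1

Answer: 1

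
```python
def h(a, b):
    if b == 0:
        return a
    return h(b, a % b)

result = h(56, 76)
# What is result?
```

h(56, 76) -> h(76, 56) -> h(56, 20) -> h(20, 16) -> h(16, 4) -> h(4, 0) -> 4

Answer: 4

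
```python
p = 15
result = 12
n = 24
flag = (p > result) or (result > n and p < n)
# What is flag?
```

Trace:
`p = 15` → p = 15
`result = 12` → result = 12
`n = 24` → n = 24
`flag = (p > result) or (result > n and p < n)` → flag = True
So flag = True

Answer: True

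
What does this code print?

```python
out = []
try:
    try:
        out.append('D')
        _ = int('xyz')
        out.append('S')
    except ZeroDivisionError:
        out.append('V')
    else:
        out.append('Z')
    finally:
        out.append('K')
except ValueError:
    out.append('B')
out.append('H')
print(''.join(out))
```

Execution trace: 'D' (try body) → 'K' (finally) → 'B' (outer except ValueError) → 'H' (after the try/except). Output: DKBH

Answer: DKBH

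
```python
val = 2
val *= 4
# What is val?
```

Trace:
`val = 2` → val = 2
`val *= 4` → val = 8
So val = 8

Answer: 8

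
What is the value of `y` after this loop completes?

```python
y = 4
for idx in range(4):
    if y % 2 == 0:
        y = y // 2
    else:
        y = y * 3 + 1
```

Collatz-style transformation from 4
`y` takes the values: 4 → 2 → 1 → 4 → 2

Answer: 2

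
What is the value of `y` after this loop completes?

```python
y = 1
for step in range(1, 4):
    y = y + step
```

Start at 1, add 1 through 3
`y` takes the values: 1 → 2 → 4 → 7

Answer: 7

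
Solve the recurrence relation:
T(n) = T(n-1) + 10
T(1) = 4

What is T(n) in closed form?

Unrolling: T(n) = T(1) + 10·(n-1) = 4 + 10(n-1) = 10n - 6.

Answer: T(n) = 10n - 6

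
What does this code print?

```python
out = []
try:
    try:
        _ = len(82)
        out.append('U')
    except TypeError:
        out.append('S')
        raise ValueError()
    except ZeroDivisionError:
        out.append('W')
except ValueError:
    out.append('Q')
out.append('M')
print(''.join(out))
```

Execution trace: 'S' (inner except TypeError) → 'Q' (outer except ValueError) → 'M' (after the try/except). Output: SQM

Answer: SQM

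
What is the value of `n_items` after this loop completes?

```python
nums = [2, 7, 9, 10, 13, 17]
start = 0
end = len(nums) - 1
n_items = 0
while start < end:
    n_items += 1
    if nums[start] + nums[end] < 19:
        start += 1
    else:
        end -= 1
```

Steps to find pair summing to 19
`n_items` takes the values: 0 → 1 → 2 → 3 → 4 → 5

Answer: 5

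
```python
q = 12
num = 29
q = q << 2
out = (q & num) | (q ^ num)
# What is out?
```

Trace:
`q = 12` → q = 12
`num = 29` → num = 29
`q = q << 2` → q = 48
`out = (q & num) | (q ^ num)` → out = 61
So out = 61

Answer: 61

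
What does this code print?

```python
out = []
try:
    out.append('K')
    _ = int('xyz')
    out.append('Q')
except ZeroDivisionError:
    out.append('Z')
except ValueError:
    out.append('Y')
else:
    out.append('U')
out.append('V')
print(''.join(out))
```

Execution trace: 'K' (try body) → 'Y' (except ValueError) → 'V' (after the try/except). Output: KYV

Answer: KYV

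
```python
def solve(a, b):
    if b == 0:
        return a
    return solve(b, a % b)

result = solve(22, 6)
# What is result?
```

solve(22, 6) -> solve(6, 4) -> solve(4, 2) -> solve(2, 0) -> 2

Answer: 2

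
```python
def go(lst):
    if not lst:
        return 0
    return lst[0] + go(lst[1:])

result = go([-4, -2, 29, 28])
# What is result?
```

(-4) + (-2) + 29 + 28 + 0 = 51

Answer: 51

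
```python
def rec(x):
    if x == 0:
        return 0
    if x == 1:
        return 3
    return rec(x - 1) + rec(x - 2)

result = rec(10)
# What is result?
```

Build up from base cases: rec(0)=0, rec(1)=3, rec(2)=3, rec(3)=6, rec(4)=9, rec(5)=15, rec(6)=24, ..., rec(10)=165

Answer: 165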